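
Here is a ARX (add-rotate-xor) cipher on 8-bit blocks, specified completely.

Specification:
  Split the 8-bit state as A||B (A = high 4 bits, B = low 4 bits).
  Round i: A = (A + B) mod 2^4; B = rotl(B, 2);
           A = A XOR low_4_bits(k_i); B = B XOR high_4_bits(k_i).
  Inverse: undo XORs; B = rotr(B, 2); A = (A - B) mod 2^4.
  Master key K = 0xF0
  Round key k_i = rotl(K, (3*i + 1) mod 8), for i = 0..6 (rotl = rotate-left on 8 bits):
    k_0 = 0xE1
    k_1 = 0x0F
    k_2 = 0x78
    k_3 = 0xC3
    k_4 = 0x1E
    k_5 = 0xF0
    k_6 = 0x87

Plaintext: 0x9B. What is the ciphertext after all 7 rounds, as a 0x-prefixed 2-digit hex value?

s_0 = plaintext = 0x9B
s_1 = Round(s_0, k_0) = 0x50
s_2 = Round(s_1, k_1) = 0xA0
s_3 = Round(s_2, k_2) = 0x27
s_4 = Round(s_3, k_3) = 0xA1
s_5 = Round(s_4, k_4) = 0x55
s_6 = Round(s_5, k_5) = 0xAA
s_7 = Round(s_6, k_6) = 0x32

0x32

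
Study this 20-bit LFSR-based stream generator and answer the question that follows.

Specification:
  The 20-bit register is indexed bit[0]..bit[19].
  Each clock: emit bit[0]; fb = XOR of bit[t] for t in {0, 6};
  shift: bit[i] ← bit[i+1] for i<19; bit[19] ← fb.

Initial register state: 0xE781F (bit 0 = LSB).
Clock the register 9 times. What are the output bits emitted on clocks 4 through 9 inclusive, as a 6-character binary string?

110000

reg_0 = 0xE781F
clock 1: out=1, reg = 0xF3C0F
clock 2: out=1, reg = 0xF9E07
clock 3: out=1, reg = 0xFCF03
clock 4: out=1, reg = 0xFE781
clock 5: out=1, reg = 0xFF3C0
clock 6: out=0, reg = 0xFF9E0
clock 7: out=0, reg = 0xFFCF0
clock 8: out=0, reg = 0xFFE78
clock 9: out=0, reg = 0xFFF3C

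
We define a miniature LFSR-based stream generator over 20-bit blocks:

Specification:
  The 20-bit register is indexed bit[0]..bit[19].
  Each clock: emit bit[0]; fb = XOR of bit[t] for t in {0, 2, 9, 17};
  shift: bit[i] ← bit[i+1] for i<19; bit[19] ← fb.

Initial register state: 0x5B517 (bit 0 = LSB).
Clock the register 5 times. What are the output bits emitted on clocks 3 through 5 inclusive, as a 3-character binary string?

reg_0 = 0x5B517
clock 1: out=1, reg = 0x2DA8B
clock 2: out=1, reg = 0x96D45
clock 3: out=1, reg = 0x4B6A2
clock 4: out=0, reg = 0xA5B51
clock 5: out=1, reg = 0xD2DA8

101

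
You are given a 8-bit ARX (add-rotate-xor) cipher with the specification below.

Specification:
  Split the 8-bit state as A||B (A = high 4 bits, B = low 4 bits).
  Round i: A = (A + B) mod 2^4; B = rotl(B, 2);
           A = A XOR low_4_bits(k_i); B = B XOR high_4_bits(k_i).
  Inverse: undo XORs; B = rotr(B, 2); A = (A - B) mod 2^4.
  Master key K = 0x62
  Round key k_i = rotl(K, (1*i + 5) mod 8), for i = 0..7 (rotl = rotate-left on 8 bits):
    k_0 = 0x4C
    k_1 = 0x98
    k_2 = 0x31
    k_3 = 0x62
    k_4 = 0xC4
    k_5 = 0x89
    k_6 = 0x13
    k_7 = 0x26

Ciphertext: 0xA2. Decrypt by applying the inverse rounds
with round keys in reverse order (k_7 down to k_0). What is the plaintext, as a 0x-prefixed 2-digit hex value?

s_0 = ciphertext = 0xA2
s_1 = InvRound(s_0, k_7) = 0xC0
s_2 = InvRound(s_1, k_6) = 0xB4
s_3 = InvRound(s_2, k_5) = 0xF3
s_4 = InvRound(s_3, k_4) = 0xCF
s_5 = InvRound(s_4, k_3) = 0x86
s_6 = InvRound(s_5, k_2) = 0x45
s_7 = InvRound(s_6, k_1) = 0x93
s_8 = InvRound(s_7, k_0) = 0x8D

0x8D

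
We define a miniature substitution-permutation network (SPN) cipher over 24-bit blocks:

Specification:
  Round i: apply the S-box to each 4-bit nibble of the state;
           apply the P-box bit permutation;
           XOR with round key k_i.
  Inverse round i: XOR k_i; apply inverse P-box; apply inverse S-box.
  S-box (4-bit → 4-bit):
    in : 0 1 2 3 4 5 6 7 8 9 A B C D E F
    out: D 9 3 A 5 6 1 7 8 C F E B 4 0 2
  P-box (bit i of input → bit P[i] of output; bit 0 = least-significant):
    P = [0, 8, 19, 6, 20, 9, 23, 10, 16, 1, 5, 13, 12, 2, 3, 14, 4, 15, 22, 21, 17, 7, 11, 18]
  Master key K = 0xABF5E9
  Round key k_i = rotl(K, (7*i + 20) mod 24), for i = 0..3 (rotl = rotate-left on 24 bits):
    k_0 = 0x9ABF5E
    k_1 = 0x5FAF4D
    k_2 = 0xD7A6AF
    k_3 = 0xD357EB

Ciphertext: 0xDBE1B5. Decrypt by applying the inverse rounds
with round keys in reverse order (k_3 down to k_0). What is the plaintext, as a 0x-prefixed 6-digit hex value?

0x24787A

s_0 = ciphertext = 0xDBE1B5
s_1 = InvRound(s_0, k_3) = 0xE27339
s_2 = InvRound(s_1, k_2) = 0x3CC21F
s_3 = InvRound(s_2, k_1) = 0x408C83
s_4 = InvRound(s_3, k_0) = 0x24787A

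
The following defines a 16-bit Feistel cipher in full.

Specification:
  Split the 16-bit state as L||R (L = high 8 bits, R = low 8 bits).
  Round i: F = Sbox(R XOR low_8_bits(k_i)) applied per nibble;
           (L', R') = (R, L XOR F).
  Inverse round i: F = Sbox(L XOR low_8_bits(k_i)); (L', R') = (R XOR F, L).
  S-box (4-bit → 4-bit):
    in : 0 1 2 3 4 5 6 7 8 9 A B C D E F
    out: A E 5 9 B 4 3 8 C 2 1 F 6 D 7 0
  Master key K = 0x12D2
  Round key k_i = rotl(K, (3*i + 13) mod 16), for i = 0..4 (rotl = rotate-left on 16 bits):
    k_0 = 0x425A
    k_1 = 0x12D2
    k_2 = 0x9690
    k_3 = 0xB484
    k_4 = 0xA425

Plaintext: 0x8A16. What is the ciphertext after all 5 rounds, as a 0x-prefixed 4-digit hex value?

s_0 = plaintext = 0x8A16
s_1 = Round(s_0, k_0) = 0x163C
s_2 = Round(s_1, k_1) = 0x3C61
s_3 = Round(s_2, k_2) = 0x6132
s_4 = Round(s_3, k_3) = 0x3292
s_5 = Round(s_4, k_4) = 0x92CA

0x92CA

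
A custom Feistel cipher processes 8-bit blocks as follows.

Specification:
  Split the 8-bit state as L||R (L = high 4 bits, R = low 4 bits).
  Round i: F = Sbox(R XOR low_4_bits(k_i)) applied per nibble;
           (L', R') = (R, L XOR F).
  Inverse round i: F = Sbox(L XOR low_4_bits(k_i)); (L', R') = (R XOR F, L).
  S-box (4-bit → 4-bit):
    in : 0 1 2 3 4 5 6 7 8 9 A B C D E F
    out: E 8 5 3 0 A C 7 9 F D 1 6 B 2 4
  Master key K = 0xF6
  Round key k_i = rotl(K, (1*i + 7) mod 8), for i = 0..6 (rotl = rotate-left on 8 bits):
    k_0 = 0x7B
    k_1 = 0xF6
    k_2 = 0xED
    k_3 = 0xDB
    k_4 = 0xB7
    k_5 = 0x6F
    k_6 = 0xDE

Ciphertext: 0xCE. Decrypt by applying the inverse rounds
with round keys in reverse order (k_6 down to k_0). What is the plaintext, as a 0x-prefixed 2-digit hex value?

s_0 = ciphertext = 0xCE
s_1 = InvRound(s_0, k_6) = 0xBC
s_2 = InvRound(s_1, k_5) = 0xCB
s_3 = InvRound(s_2, k_4) = 0xAC
s_4 = InvRound(s_3, k_3) = 0x4A
s_5 = InvRound(s_4, k_2) = 0x54
s_6 = InvRound(s_5, k_1) = 0x75
s_7 = InvRound(s_6, k_0) = 0x37

0x37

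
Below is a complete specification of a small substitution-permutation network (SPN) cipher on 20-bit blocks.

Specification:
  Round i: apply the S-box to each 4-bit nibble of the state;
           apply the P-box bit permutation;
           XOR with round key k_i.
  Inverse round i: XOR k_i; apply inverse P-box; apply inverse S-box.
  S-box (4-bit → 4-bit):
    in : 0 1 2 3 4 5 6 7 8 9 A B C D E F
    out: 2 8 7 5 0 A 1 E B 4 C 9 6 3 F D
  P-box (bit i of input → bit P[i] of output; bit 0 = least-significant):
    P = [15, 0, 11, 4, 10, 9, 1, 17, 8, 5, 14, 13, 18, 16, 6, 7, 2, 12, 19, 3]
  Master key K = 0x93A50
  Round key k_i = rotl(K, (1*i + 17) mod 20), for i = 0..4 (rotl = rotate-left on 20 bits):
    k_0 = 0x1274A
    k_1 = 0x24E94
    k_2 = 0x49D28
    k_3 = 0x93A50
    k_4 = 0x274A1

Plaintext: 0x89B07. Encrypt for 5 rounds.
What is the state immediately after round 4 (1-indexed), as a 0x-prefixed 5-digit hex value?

s_0 = plaintext = 0x89B07
s_1 = Round(s_0, k_0) = 0x11C17
s_2 = Round(s_1, k_1) = 0x0062D
s_3 = Round(s_2, k_2) = 0x50A2B
s_4 = Round(s_3, k_3) = 0x8CC4A
s_5 = Round(s_4, k_4) = 0x32CDD

0x8CC4A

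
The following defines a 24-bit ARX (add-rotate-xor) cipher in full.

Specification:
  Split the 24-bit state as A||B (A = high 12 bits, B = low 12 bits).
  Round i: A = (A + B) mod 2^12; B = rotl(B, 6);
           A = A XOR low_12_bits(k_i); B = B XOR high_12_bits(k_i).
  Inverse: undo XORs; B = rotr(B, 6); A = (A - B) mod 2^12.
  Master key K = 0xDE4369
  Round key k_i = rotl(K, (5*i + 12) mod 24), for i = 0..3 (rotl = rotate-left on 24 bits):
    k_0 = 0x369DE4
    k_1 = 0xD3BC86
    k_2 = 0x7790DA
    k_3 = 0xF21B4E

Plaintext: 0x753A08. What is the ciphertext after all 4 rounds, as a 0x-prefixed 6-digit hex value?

s_0 = plaintext = 0x753A08
s_1 = Round(s_0, k_0) = 0xCBF141
s_2 = Round(s_1, k_1) = 0x286D7E
s_3 = Round(s_2, k_2) = 0x0DE8CC
s_4 = Round(s_3, k_3) = 0x2E4C02

0x2E4C02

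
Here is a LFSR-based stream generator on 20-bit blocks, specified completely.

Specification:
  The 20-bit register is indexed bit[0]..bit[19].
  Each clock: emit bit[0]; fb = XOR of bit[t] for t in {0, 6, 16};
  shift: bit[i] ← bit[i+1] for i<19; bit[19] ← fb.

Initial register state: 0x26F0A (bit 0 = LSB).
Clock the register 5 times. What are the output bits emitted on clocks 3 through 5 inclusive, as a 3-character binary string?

010

reg_0 = 0x26F0A
clock 1: out=0, reg = 0x13785
clock 2: out=1, reg = 0x09BC2
clock 3: out=0, reg = 0x84DE1
clock 4: out=1, reg = 0x426F0
clock 5: out=0, reg = 0xA1378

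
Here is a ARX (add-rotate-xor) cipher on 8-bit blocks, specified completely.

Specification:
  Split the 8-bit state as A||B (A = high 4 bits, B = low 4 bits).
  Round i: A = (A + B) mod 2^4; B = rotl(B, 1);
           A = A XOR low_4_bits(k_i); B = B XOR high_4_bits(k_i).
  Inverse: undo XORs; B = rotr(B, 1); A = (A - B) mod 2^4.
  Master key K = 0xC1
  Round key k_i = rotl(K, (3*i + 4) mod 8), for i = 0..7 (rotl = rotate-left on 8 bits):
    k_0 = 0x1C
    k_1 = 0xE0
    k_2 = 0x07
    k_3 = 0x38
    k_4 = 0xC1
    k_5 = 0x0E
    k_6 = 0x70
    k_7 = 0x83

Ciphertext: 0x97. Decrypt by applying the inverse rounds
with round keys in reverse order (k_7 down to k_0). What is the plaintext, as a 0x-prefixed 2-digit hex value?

0x77

s_0 = ciphertext = 0x97
s_1 = InvRound(s_0, k_7) = 0xBF
s_2 = InvRound(s_1, k_6) = 0x74
s_3 = InvRound(s_2, k_5) = 0x72
s_4 = InvRound(s_3, k_4) = 0xF7
s_5 = InvRound(s_4, k_3) = 0x52
s_6 = InvRound(s_5, k_2) = 0x11
s_7 = InvRound(s_6, k_1) = 0x2F
s_8 = InvRound(s_7, k_0) = 0x77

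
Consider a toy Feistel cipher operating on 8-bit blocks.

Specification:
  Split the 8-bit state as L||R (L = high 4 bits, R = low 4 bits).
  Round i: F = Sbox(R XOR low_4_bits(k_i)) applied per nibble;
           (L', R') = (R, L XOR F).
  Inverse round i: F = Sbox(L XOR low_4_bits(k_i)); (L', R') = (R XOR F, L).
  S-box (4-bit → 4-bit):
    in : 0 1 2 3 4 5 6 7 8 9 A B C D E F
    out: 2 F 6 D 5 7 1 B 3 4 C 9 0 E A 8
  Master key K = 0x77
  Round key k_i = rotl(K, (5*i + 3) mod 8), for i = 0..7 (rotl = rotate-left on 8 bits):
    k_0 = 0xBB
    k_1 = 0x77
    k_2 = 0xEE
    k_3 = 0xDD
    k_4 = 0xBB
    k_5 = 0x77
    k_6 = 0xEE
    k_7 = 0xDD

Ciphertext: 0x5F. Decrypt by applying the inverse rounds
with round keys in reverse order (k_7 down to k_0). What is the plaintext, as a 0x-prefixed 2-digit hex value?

s_0 = ciphertext = 0x5F
s_1 = InvRound(s_0, k_7) = 0xC5
s_2 = InvRound(s_1, k_6) = 0x3C
s_3 = InvRound(s_2, k_5) = 0x93
s_4 = InvRound(s_3, k_4) = 0x59
s_5 = InvRound(s_4, k_3) = 0xA5
s_6 = InvRound(s_5, k_2) = 0x0A
s_7 = InvRound(s_6, k_1) = 0x10
s_8 = InvRound(s_7, k_0) = 0xC1

0xC1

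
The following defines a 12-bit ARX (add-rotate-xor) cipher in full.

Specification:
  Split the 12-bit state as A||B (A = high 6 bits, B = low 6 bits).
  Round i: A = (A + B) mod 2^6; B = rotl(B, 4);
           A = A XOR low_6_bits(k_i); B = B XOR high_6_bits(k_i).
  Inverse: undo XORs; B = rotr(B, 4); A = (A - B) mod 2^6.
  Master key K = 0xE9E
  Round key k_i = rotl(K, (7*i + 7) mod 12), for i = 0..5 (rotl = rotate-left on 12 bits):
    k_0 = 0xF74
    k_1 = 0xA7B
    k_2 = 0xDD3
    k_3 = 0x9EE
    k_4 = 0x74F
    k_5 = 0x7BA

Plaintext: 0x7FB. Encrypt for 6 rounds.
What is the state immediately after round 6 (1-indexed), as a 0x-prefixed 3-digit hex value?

0xA76

s_0 = plaintext = 0x7FB
s_1 = Round(s_0, k_0) = 0xB83
s_2 = Round(s_1, k_1) = 0x299
s_3 = Round(s_2, k_2) = 0xC21
s_4 = Round(s_3, k_3) = 0xFFF
s_5 = Round(s_4, k_4) = 0xC62
s_6 = Round(s_5, k_5) = 0xA76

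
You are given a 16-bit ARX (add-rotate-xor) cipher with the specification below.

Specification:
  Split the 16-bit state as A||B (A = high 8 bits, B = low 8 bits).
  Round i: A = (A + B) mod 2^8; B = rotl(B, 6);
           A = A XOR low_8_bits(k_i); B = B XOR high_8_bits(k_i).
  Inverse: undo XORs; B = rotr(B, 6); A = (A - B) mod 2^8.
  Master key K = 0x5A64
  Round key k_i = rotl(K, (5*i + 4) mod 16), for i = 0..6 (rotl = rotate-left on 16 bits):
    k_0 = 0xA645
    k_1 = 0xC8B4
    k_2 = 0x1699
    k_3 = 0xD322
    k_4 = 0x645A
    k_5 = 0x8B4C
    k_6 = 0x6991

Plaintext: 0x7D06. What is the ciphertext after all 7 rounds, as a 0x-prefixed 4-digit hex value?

0x03D4

s_0 = plaintext = 0x7D06
s_1 = Round(s_0, k_0) = 0xC627
s_2 = Round(s_1, k_1) = 0x5901
s_3 = Round(s_2, k_2) = 0xC356
s_4 = Round(s_3, k_3) = 0x3B46
s_5 = Round(s_4, k_4) = 0xDBF5
s_6 = Round(s_5, k_5) = 0x9CF6
s_7 = Round(s_6, k_6) = 0x03D4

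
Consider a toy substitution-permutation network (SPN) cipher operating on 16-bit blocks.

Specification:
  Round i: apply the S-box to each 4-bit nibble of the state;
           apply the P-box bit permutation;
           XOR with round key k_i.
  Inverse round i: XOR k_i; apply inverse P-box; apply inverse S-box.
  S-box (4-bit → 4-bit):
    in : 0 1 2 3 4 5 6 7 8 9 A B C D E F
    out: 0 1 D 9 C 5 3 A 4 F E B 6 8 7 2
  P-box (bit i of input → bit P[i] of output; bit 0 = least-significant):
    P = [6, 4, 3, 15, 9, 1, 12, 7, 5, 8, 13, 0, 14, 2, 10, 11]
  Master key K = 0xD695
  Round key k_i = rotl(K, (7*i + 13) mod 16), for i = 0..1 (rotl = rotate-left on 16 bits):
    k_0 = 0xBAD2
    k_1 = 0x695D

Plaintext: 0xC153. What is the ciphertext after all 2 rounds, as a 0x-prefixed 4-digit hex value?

0x068F

s_0 = plaintext = 0xC153
s_1 = Round(s_0, k_0) = 0x2CB6
s_2 = Round(s_1, k_1) = 0x068F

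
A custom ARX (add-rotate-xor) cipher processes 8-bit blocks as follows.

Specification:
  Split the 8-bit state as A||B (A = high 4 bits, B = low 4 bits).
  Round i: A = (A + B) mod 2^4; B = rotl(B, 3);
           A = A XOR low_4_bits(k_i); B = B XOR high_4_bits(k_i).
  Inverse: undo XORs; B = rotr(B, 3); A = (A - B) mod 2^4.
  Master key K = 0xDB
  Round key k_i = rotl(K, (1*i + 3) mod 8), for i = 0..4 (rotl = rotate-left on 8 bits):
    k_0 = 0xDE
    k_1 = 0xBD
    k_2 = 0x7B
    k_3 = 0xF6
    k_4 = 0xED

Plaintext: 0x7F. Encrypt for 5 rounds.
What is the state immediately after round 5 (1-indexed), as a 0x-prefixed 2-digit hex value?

s_0 = plaintext = 0x7F
s_1 = Round(s_0, k_0) = 0x82
s_2 = Round(s_1, k_1) = 0x7A
s_3 = Round(s_2, k_2) = 0xA2
s_4 = Round(s_3, k_3) = 0xAE
s_5 = Round(s_4, k_4) = 0x59

0x59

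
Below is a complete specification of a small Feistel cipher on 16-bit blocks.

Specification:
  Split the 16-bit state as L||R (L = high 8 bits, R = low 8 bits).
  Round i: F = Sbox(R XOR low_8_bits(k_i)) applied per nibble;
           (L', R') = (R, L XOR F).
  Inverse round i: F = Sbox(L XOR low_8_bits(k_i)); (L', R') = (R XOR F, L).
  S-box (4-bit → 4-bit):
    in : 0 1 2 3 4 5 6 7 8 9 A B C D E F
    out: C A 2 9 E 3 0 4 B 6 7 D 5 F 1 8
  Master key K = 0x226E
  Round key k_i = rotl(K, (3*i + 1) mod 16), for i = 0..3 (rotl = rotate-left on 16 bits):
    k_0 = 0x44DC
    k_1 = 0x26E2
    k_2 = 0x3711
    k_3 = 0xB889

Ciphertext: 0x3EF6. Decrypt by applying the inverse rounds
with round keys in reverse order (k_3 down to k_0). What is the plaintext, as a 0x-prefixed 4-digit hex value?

0x08C1

s_0 = ciphertext = 0x3EF6
s_1 = InvRound(s_0, k_3) = 0x223E
s_2 = InvRound(s_1, k_2) = 0xA722
s_3 = InvRound(s_2, k_1) = 0xC1A7
s_4 = InvRound(s_3, k_0) = 0x08C1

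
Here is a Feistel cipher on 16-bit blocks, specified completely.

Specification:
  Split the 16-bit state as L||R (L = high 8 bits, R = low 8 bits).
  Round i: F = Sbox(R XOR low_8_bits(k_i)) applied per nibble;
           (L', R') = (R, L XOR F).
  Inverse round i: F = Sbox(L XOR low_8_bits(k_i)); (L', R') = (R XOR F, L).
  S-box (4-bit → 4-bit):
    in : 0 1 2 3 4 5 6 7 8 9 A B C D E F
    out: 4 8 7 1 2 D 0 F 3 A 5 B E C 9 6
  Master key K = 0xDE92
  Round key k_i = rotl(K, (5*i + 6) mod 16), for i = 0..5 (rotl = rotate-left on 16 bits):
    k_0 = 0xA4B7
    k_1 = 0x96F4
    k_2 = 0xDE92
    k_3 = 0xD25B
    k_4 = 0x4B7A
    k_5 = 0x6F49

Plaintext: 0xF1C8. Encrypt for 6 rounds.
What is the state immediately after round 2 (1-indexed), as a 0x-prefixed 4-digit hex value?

0x07A9

s_0 = plaintext = 0xF1C8
s_1 = Round(s_0, k_0) = 0xC807
s_2 = Round(s_1, k_1) = 0x07A9
s_3 = Round(s_2, k_2) = 0xA91C
s_4 = Round(s_3, k_3) = 0x1C86
s_5 = Round(s_4, k_4) = 0x8672
s_6 = Round(s_5, k_5) = 0x729D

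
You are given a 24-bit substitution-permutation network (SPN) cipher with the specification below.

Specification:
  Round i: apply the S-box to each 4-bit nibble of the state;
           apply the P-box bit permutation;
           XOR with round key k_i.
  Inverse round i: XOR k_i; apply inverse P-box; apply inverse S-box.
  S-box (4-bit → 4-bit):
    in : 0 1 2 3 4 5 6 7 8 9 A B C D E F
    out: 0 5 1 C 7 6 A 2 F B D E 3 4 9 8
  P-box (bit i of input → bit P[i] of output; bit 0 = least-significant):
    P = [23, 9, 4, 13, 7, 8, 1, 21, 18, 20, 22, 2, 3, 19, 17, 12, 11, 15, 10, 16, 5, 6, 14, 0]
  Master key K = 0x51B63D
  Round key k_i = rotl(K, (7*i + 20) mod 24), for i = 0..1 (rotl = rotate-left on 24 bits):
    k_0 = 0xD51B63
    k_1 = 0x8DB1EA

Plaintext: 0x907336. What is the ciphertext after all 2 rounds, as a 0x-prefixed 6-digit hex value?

s_0 = plaintext = 0x907336
s_1 = Round(s_0, k_0) = 0xBD3904
s_2 = Round(s_1, k_1) = 0x1BE7BF

0x1BE7BF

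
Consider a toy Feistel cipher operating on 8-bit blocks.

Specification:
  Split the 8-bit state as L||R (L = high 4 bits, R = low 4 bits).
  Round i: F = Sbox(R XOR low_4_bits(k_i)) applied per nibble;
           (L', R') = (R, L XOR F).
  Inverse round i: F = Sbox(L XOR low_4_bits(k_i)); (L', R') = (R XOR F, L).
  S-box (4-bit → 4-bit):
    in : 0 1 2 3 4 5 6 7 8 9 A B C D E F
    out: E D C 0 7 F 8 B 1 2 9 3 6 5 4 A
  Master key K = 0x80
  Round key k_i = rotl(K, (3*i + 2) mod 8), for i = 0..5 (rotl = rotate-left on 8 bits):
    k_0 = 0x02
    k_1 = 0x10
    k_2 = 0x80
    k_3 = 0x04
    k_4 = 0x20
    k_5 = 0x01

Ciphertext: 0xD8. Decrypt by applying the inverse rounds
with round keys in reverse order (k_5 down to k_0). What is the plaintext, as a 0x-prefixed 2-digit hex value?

0x42

s_0 = ciphertext = 0xD8
s_1 = InvRound(s_0, k_5) = 0xED
s_2 = InvRound(s_1, k_4) = 0x9E
s_3 = InvRound(s_2, k_3) = 0xB9
s_4 = InvRound(s_3, k_2) = 0xAB
s_5 = InvRound(s_4, k_1) = 0x2A
s_6 = InvRound(s_5, k_0) = 0x42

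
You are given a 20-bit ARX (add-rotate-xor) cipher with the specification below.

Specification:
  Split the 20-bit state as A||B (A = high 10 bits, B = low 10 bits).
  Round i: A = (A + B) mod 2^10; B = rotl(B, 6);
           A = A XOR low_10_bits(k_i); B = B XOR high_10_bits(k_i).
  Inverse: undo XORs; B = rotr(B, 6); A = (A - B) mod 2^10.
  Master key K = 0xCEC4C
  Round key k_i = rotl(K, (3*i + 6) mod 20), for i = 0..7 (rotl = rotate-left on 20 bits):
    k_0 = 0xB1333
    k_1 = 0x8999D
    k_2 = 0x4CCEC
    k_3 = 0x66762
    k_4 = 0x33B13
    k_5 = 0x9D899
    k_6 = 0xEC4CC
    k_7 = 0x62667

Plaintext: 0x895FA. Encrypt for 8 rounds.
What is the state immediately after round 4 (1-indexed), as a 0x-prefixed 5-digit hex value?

0xDB2C6

s_0 = plaintext = 0x895FA
s_1 = Round(s_0, k_0) = 0xCB05B
s_2 = Round(s_1, k_1) = 0x868E3
s_3 = Round(s_2, k_2) = 0x845FD
s_4 = Round(s_3, k_3) = 0xDB2C6
s_5 = Round(s_4, k_4) = 0x48562
s_6 = Round(s_5, k_5) = 0x86AE0
s_7 = Round(s_6, k_6) = 0x0DB9F
s_8 = Round(s_7, k_7) = 0x6CA70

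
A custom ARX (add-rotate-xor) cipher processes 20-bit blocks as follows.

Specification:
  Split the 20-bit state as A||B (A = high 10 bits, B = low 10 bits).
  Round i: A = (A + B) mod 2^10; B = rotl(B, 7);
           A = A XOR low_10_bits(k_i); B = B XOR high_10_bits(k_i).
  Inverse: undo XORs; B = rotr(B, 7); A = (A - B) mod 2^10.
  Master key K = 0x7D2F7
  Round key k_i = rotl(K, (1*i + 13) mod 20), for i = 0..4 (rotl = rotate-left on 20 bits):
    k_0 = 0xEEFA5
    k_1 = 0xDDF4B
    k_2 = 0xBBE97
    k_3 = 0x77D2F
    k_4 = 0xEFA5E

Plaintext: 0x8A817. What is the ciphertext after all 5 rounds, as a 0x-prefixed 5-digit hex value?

s_0 = plaintext = 0x8A817
s_1 = Round(s_0, k_0) = 0x79039
s_2 = Round(s_1, k_1) = 0x55BF0
s_3 = Round(s_2, k_2) = 0xF4691
s_4 = Round(s_3, k_3) = 0xD350D
s_5 = Round(s_4, k_4) = 0x8111F

0x8111F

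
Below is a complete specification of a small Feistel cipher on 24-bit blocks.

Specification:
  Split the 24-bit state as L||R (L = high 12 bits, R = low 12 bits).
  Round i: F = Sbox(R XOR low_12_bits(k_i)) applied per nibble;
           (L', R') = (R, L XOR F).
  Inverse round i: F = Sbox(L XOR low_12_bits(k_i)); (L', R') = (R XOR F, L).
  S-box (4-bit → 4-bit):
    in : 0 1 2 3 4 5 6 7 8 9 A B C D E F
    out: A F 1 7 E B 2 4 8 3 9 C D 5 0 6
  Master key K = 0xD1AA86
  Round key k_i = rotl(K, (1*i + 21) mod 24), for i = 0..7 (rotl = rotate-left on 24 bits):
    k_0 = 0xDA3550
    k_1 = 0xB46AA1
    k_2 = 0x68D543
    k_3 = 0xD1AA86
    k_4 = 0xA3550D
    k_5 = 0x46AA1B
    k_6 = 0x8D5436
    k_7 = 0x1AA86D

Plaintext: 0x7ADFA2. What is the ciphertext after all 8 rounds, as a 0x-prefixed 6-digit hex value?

0xC600C8

s_0 = plaintext = 0x7ADFA2
s_1 = Round(s_0, k_0) = 0xFA2ECC
s_2 = Round(s_1, k_1) = 0xECC187
s_3 = Round(s_2, k_2) = 0x187012
s_4 = Round(s_3, k_3) = 0x0128B9
s_5 = Round(s_4, k_4) = 0x8B95DC
s_6 = Round(s_5, k_5) = 0x5DCE6D
s_7 = Round(s_6, k_6) = 0xE6DC60
s_8 = Round(s_7, k_7) = 0xC600C8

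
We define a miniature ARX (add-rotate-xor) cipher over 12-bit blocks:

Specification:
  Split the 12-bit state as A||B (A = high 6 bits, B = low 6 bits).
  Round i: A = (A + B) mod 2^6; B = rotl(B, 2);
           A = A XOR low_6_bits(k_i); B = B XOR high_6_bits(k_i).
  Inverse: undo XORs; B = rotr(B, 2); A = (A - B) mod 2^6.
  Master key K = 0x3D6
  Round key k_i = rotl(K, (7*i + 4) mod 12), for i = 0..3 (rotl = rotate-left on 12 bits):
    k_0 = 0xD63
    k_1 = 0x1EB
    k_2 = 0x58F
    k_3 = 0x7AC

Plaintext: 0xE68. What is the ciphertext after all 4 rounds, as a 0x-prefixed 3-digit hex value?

0xBA1

s_0 = plaintext = 0xE68
s_1 = Round(s_0, k_0) = 0x097
s_2 = Round(s_1, k_1) = 0xC9A
s_3 = Round(s_2, k_2) = 0x0FF
s_4 = Round(s_3, k_3) = 0xBA1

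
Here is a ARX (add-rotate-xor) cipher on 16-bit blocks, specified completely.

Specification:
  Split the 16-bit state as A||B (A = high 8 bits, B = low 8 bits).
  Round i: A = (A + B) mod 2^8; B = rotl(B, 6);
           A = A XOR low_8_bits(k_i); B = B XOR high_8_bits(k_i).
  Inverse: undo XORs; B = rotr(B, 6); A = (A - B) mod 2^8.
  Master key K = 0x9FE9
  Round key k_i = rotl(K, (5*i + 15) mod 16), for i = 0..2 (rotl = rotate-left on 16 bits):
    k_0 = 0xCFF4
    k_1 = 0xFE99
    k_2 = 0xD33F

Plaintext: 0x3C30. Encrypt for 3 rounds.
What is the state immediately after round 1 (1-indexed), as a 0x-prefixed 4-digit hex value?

s_0 = plaintext = 0x3C30
s_1 = Round(s_0, k_0) = 0x98C3
s_2 = Round(s_1, k_1) = 0xC20E
s_3 = Round(s_2, k_2) = 0xEF50

0x98C3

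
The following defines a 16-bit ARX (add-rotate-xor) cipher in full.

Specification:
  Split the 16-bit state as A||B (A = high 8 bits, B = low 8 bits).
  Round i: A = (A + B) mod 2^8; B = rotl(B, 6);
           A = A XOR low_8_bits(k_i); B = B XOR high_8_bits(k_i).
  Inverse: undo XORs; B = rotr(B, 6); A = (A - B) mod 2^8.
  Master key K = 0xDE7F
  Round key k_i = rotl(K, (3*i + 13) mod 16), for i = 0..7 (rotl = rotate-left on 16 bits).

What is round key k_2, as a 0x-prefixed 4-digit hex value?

K = 0xDE7F
k_0 = rotl(K, (3*0+13) mod 16) = rotl(K, 13) = 0xFBCF
k_1 = rotl(K, (3*1+13) mod 16) = rotl(K, 0) = 0xDE7F
k_2 = rotl(K, (3*2+13) mod 16) = rotl(K, 3) = 0xF3FE

0xF3FE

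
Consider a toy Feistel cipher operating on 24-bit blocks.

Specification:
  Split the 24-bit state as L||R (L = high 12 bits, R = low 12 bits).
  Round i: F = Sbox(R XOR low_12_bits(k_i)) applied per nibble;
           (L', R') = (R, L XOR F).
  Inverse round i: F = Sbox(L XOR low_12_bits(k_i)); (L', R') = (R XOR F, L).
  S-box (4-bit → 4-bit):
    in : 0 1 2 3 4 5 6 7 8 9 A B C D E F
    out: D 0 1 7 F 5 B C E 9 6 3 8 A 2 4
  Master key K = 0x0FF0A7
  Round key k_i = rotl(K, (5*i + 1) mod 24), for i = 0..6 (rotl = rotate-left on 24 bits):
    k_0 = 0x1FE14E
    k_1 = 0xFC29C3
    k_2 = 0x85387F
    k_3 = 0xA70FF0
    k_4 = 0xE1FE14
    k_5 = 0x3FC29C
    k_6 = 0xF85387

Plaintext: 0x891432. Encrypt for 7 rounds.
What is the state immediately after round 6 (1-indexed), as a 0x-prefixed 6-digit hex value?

s_0 = plaintext = 0x891432
s_1 = Round(s_0, k_0) = 0x432D59
s_2 = Round(s_1, k_1) = 0xD59BA4
s_3 = Round(s_2, k_2) = 0xBA4AFA
s_4 = Round(s_3, k_3) = 0xAFAE72
s_5 = Round(s_4, k_4) = 0xE72741
s_6 = Round(s_5, k_5) = 0x741BD8
s_7 = Round(s_6, k_6) = 0xBD8915

0x741BD8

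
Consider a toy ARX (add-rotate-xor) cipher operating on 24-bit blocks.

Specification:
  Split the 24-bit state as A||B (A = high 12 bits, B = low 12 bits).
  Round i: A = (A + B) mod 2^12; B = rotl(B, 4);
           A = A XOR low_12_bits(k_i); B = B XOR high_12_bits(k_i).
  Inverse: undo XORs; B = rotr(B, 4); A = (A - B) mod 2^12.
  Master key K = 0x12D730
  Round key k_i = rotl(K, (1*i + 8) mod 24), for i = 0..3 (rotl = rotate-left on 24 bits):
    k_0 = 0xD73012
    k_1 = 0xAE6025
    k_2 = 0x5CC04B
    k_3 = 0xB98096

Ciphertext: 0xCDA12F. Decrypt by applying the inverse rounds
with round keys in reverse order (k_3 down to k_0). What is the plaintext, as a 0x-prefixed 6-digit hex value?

s_0 = ciphertext = 0xCDA12F
s_1 = InvRound(s_0, k_3) = 0x4A17AB
s_2 = InvRound(s_1, k_2) = 0xDC4726
s_3 = InvRound(s_2, k_1) = 0xD050DC
s_4 = InvRound(s_3, k_0) = 0xD3DFDA

0xD3DFDA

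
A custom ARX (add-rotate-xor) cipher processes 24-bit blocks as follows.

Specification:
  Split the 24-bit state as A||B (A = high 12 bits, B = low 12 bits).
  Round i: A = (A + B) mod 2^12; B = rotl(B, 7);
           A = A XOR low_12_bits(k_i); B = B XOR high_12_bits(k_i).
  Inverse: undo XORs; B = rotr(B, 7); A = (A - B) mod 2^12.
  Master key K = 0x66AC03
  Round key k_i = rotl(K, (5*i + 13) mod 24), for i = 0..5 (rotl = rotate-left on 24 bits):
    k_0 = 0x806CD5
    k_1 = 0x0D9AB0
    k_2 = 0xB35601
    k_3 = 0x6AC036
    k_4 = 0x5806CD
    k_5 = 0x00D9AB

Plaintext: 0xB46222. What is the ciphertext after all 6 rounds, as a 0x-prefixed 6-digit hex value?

s_0 = plaintext = 0xB46222
s_1 = Round(s_0, k_0) = 0x1BD917
s_2 = Round(s_1, k_1) = 0x064B11
s_3 = Round(s_2, k_2) = 0xD743ED
s_4 = Round(s_3, k_3) = 0x157033
s_5 = Round(s_4, k_4) = 0x747C01
s_6 = Round(s_5, k_5) = 0xAE30ED

0xAE30ED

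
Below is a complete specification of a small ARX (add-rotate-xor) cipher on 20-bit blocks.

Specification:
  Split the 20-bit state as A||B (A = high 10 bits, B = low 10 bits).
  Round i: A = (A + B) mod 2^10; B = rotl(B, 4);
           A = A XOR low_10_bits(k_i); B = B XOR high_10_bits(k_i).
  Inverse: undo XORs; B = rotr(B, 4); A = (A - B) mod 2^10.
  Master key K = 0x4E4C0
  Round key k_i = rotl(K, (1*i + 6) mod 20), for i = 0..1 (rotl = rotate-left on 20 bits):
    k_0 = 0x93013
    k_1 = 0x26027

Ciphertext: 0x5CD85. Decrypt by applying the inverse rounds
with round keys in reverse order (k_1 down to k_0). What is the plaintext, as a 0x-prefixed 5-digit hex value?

s_0 = ciphertext = 0x5CD85
s_1 = InvRound(s_0, k_1) = 0x80F51
s_2 = InvRound(s_1, k_0) = 0xAFF51

0xAFF51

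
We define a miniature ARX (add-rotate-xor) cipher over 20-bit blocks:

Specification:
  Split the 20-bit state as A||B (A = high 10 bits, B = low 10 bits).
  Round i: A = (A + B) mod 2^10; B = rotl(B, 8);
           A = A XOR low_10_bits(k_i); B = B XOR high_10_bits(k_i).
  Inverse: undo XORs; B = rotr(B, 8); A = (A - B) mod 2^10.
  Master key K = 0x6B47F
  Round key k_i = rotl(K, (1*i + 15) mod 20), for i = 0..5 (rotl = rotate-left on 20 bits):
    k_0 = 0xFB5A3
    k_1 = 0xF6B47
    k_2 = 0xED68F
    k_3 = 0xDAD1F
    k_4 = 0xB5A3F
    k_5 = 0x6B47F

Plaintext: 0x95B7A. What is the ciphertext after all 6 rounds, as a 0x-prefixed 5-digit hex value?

s_0 = plaintext = 0x95B7A
s_1 = Round(s_0, k_0) = 0x1CD33
s_2 = Round(s_1, k_1) = 0xB8496
s_3 = Round(s_2, k_2) = 0x7E190
s_4 = Round(s_3, k_3) = 0xA5F0F
s_5 = Round(s_4, k_4) = 0xE6515
s_6 = Round(s_5, k_5) = 0x344E8

0x344E8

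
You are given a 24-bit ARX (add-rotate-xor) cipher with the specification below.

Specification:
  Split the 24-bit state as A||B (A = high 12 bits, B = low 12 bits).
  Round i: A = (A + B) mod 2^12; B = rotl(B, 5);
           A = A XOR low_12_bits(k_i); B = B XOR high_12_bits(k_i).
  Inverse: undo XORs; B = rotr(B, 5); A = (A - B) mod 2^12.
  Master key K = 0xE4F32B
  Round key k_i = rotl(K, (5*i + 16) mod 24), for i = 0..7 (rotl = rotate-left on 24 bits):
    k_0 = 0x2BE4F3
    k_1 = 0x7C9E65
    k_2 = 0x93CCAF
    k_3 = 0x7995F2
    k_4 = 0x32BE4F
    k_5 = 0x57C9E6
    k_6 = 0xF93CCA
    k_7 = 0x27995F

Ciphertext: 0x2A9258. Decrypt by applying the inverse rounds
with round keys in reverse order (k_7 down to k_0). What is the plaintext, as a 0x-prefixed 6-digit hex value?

s_0 = ciphertext = 0x2A9258
s_1 = InvRound(s_0, k_7) = 0xB75081
s_2 = InvRound(s_1, k_6) = 0xE47978
s_3 = InvRound(s_2, k_5) = 0x541260
s_4 = InvRound(s_3, k_4) = 0x58458A
s_5 = InvRound(s_4, k_3) = 0x6E6990
s_6 = InvRound(s_5, k_2) = 0x444605
s_7 = InvRound(s_6, k_1) = 0x41360E
s_8 = InvRound(s_7, k_0) = 0x8BB825

0x8BB825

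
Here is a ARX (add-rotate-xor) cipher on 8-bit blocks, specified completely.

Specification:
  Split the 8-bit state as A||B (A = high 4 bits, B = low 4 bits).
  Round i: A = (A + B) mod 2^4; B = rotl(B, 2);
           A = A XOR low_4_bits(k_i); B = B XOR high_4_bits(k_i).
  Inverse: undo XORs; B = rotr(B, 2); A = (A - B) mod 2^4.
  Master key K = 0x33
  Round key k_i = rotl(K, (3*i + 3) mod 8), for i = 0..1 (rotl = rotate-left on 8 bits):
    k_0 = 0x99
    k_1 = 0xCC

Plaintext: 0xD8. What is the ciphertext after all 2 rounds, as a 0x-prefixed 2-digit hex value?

0xB2

s_0 = plaintext = 0xD8
s_1 = Round(s_0, k_0) = 0xCB
s_2 = Round(s_1, k_1) = 0xB2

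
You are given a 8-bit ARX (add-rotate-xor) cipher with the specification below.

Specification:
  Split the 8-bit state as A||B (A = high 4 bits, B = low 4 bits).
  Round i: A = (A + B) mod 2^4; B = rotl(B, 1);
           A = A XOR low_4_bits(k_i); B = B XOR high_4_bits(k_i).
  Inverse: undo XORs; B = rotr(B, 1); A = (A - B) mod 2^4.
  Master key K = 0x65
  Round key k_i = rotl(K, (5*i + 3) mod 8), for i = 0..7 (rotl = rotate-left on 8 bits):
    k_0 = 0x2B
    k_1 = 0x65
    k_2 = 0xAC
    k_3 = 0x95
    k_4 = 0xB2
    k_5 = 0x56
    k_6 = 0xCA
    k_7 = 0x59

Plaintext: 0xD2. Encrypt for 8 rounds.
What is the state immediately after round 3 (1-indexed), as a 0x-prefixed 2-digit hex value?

s_0 = plaintext = 0xD2
s_1 = Round(s_0, k_0) = 0x46
s_2 = Round(s_1, k_1) = 0xFA
s_3 = Round(s_2, k_2) = 0x5F
s_4 = Round(s_3, k_3) = 0x16
s_5 = Round(s_4, k_4) = 0x57
s_6 = Round(s_5, k_5) = 0xAB
s_7 = Round(s_6, k_6) = 0xFB
s_8 = Round(s_7, k_7) = 0x32

0x5F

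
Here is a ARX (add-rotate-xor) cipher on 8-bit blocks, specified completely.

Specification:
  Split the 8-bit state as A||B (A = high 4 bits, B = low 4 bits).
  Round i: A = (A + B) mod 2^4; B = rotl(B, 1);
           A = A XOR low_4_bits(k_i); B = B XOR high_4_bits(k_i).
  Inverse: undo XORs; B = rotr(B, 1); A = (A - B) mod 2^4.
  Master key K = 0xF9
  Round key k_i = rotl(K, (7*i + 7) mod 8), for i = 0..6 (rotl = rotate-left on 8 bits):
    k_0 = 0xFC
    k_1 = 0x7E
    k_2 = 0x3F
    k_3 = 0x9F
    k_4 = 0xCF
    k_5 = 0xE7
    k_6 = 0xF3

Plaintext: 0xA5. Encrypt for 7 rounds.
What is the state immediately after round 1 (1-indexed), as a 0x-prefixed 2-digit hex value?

0x35

s_0 = plaintext = 0xA5
s_1 = Round(s_0, k_0) = 0x35
s_2 = Round(s_1, k_1) = 0x6D
s_3 = Round(s_2, k_2) = 0xC8
s_4 = Round(s_3, k_3) = 0xB8
s_5 = Round(s_4, k_4) = 0xCD
s_6 = Round(s_5, k_5) = 0xE5
s_7 = Round(s_6, k_6) = 0x05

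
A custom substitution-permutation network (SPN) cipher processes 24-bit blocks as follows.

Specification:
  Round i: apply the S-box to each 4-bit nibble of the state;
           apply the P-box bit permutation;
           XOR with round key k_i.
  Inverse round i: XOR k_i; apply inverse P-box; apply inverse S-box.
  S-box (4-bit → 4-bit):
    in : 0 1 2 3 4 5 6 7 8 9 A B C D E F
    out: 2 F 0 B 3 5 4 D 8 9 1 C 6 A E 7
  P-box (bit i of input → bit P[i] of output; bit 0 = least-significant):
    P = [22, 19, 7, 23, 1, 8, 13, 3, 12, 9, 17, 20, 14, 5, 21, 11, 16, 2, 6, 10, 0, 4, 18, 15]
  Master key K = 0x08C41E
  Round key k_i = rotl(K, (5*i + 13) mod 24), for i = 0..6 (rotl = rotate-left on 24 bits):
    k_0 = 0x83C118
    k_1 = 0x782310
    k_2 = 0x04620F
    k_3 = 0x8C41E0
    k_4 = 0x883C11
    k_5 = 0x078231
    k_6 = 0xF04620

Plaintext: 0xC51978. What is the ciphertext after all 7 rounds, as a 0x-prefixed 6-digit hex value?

s_0 = plaintext = 0xC51978
s_1 = Round(s_0, k_0) = 0x36B962
s_2 = Round(s_1, k_1) = 0x489B41
s_3 = Round(s_2, k_2) = 0xDE2F9C
s_4 = Round(s_3, k_3) = 0x86D73E
s_5 = Round(s_4, k_4) = 0x12A5FB
s_6 = Round(s_5, k_5) = 0x8173A2
s_7 = Round(s_6, k_6) = 0xC19866

0xC19866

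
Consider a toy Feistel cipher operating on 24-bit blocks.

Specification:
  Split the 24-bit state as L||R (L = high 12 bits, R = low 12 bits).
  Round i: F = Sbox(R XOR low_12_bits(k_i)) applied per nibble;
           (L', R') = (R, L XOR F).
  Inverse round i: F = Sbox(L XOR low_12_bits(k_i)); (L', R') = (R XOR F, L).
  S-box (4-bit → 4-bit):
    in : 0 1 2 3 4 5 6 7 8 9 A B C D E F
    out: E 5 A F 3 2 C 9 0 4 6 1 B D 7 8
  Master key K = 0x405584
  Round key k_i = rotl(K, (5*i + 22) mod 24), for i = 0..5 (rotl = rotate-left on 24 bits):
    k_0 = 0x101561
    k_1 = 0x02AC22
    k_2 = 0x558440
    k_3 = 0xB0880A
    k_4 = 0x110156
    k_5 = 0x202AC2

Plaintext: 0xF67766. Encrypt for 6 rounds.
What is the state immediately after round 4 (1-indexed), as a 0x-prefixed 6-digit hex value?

s_0 = plaintext = 0xF67766
s_1 = Round(s_0, k_0) = 0x76658E
s_2 = Round(s_1, k_1) = 0x58E30D
s_3 = Round(s_2, k_2) = 0x30DCB3
s_4 = Round(s_3, k_3) = 0xCB3019
s_5 = Round(s_4, k_4) = 0x01998B
s_6 = Round(s_5, k_5) = 0x98BF2D

0xCB3019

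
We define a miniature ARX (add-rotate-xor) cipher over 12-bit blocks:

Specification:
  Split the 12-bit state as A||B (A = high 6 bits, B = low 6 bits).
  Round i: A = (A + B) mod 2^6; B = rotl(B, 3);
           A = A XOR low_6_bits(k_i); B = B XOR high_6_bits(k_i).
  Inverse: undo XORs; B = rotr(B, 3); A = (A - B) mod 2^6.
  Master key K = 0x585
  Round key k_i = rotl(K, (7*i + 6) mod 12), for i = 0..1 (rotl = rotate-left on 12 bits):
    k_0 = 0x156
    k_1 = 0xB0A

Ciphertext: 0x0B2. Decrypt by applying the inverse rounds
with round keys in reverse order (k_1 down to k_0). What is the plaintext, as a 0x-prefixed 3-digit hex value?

s_0 = ciphertext = 0x0B2
s_1 = InvRound(s_0, k_1) = 0x573
s_2 = InvRound(s_1, k_0) = 0x376

0x376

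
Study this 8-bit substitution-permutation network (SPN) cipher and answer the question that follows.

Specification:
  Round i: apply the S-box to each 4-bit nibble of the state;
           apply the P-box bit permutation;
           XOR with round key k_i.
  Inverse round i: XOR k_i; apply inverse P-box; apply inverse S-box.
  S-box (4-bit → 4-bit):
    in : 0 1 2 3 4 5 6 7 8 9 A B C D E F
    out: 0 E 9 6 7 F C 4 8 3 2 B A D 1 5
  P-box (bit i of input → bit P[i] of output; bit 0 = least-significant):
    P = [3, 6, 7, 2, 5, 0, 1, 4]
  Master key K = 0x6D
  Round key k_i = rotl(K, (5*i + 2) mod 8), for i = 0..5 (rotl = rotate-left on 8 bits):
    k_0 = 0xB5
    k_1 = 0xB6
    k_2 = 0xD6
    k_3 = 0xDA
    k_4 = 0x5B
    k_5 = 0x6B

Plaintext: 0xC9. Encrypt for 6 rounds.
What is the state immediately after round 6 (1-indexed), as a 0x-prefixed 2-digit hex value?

s_0 = plaintext = 0xC9
s_1 = Round(s_0, k_0) = 0xEC
s_2 = Round(s_1, k_1) = 0xD2
s_3 = Round(s_2, k_2) = 0xE8
s_4 = Round(s_3, k_3) = 0xFE
s_5 = Round(s_4, k_4) = 0x71
s_6 = Round(s_5, k_5) = 0xAD

0xAD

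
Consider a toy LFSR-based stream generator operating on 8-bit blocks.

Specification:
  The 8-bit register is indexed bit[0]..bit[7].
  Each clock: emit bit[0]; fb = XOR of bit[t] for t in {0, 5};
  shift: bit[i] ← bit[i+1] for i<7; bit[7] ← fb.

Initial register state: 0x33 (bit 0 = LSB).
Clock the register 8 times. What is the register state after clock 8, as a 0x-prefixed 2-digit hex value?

reg_0 = 0x33
clock 1: out=1, reg = 0x19
clock 2: out=1, reg = 0x8C
clock 3: out=0, reg = 0x46
clock 4: out=0, reg = 0x23
clock 5: out=1, reg = 0x11
clock 6: out=1, reg = 0x88
clock 7: out=0, reg = 0x44
clock 8: out=0, reg = 0x22

0x22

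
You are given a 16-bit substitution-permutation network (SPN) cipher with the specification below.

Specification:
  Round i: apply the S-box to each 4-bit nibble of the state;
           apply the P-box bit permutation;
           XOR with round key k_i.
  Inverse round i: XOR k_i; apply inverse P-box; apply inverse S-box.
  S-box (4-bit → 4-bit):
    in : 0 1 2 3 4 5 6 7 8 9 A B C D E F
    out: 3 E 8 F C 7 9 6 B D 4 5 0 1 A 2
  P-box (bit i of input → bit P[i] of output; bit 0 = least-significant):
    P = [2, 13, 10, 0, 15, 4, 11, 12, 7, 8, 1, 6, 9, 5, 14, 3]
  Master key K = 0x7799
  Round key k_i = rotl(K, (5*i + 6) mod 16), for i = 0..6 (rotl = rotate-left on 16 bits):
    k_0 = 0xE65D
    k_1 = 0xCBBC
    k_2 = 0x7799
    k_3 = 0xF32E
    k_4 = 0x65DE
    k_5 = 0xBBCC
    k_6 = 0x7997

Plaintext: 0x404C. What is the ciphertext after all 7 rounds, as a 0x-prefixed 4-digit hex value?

s_0 = plaintext = 0x404C
s_1 = Round(s_0, k_0) = 0xBFD5
s_2 = Round(s_1, k_1) = 0x2CB8
s_3 = Round(s_2, k_2) = 0xDF94
s_4 = Round(s_3, k_3) = 0x6C2F
s_5 = Round(s_4, k_4) = 0x57D6
s_6 = Round(s_5, k_5) = 0x78EB
s_7 = Round(s_6, k_6) = 0x2C63

0x2C63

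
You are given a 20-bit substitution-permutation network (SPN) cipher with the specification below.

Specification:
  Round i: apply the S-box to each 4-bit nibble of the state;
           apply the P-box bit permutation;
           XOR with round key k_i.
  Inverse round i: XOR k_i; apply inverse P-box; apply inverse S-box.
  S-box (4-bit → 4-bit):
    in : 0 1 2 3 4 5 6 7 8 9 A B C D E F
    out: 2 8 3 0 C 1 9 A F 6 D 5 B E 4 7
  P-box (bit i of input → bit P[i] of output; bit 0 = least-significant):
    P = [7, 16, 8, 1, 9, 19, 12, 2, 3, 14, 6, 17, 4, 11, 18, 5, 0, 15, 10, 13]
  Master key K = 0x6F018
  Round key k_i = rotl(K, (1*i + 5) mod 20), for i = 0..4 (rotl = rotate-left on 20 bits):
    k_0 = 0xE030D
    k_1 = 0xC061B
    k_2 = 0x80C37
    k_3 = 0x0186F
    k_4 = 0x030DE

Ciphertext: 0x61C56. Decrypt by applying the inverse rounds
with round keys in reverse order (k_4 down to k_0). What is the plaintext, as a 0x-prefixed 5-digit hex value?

s_0 = ciphertext = 0x61C56
s_1 = InvRound(s_0, k_4) = 0x49635
s_2 = InvRound(s_1, k_3) = 0x9FB51
s_3 = InvRound(s_2, k_2) = 0xD19AD
s_4 = InvRound(s_3, k_1) = 0xEC3A8
s_5 = InvRound(s_4, k_0) = 0x21015

0x21015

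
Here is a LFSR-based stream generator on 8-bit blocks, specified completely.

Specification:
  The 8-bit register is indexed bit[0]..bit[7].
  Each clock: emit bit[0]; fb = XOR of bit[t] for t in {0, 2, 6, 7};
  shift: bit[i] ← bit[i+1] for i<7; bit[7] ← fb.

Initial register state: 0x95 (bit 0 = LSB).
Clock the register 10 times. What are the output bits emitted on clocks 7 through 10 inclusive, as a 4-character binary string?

reg_0 = 0x95
clock 1: out=1, reg = 0xCA
clock 2: out=0, reg = 0x65
clock 3: out=1, reg = 0xB2
clock 4: out=0, reg = 0xD9
clock 5: out=1, reg = 0xEC
clock 6: out=0, reg = 0xF6
clock 7: out=0, reg = 0xFB
clock 8: out=1, reg = 0xFD
clock 9: out=1, reg = 0x7E
clock 10: out=0, reg = 0x3F

0110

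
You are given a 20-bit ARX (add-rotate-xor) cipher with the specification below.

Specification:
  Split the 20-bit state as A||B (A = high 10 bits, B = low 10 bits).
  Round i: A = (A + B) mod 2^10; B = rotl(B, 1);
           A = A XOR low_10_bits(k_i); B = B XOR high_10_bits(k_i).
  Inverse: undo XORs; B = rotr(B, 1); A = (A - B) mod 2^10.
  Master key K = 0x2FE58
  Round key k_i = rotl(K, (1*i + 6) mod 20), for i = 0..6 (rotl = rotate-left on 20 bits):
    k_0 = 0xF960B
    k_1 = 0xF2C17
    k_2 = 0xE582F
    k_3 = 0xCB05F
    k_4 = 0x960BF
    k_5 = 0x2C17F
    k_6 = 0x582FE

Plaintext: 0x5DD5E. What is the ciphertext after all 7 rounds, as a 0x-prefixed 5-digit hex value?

0x45E41

s_0 = plaintext = 0x5DD5E
s_1 = Round(s_0, k_0) = 0x37959
s_2 = Round(s_1, k_1) = 0x88179
s_3 = Round(s_2, k_2) = 0xED964
s_4 = Round(s_3, k_3) = 0x515E4
s_5 = Round(s_4, k_4) = 0xE5990
s_6 = Round(s_5, k_5) = 0x16790
s_7 = Round(s_6, k_6) = 0x45E41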